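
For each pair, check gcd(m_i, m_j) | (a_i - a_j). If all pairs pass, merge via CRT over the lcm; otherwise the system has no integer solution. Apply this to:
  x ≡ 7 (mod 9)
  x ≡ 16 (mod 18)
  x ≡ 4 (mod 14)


Moduli 9, 18, 14 are not pairwise coprime, so CRT works modulo lcm(m_i) when all pairwise compatibility conditions hold.
Pairwise compatibility: gcd(m_i, m_j) must divide a_i - a_j for every pair.
Merge one congruence at a time:
  Start: x ≡ 7 (mod 9).
  Combine with x ≡ 16 (mod 18): gcd(9, 18) = 9; 16 - 7 = 9, which IS divisible by 9, so compatible.
    Write x = 7 + 9·t and substitute into x ≡ 16 (mod 18): 9·t ≡ 16 − 7 = 9 (mod 18).
    Divide the congruence (and modulus) by g = 9: 1·t ≡ 1 (mod 2).
    So t ≡ 1 (mod 2).
    Then x = 7 + 9·1 = 16, valid modulo lcm(9, 18) = 18: x ≡ 16 (mod 18).
  Combine with x ≡ 4 (mod 14): gcd(18, 14) = 2; 4 - 16 = -12, which IS divisible by 2, so compatible.
    Write x = 16 + 18·t and substitute into x ≡ 4 (mod 14): 18·t ≡ 4 − 16 = -12 (mod 14).
    Divide the congruence (and modulus) by g = 2: 9·t ≡ -6 (mod 7).
    Reduce coefficients mod 7: 2·t ≡ 1 (mod 7).
    The inverse of 2 mod 7 is 4 (since 2·4 = 8 = 1·7 + 1), so t ≡ 4·1 = 4 ≡ 4 (mod 7).
    Then x = 16 + 18·4 = 88, valid modulo lcm(18, 14) = 126: x ≡ 88 (mod 126).
Verify: 88 mod 9 = 7, 88 mod 18 = 16, 88 mod 14 = 4.

x ≡ 88 (mod 126).


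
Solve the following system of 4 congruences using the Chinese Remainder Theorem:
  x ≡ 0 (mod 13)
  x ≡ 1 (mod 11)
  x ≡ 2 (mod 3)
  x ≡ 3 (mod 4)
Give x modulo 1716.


Product of moduli M = 13 · 11 · 3 · 4 = 1716.
Merge one congruence at a time:
  Start: x ≡ 0 (mod 13).
  Combine with x ≡ 1 (mod 11); new modulus lcm = 143.
    Write x = 0 + 13·t and substitute into x ≡ 1 (mod 11): 13·t ≡ 1 − 0 = 1 (mod 11).
    Reduce coefficients mod 11: 2·t ≡ 1 (mod 11).
    The inverse of 2 mod 11 is 6 (since 2·6 = 12 = 1·11 + 1), so t ≡ 6·1 = 6 ≡ 6 (mod 11).
    Then x = 0 + 13·6 = 78, valid modulo lcm(13, 11) = 143: x ≡ 78 (mod 143).
  Combine with x ≡ 2 (mod 3); new modulus lcm = 429.
    Write x = 78 + 143·t and substitute into x ≡ 2 (mod 3): 143·t ≡ 2 − 78 = -76 (mod 3).
    Reduce coefficients mod 3: 2·t ≡ 2 (mod 3).
    The inverse of 2 mod 3 is 2 (since 2·2 = 4 = 1·3 + 1), so t ≡ 2·2 = 4 ≡ 1 (mod 3).
    Then x = 78 + 143·1 = 221, valid modulo lcm(143, 3) = 429: x ≡ 221 (mod 429).
  Combine with x ≡ 3 (mod 4); new modulus lcm = 1716.
    Write x = 221 + 429·t and substitute into x ≡ 3 (mod 4): 429·t ≡ 3 − 221 = -218 (mod 4).
    Reduce coefficients mod 4: 1·t ≡ 2 (mod 4).
    So t ≡ 2 (mod 4).
    Then x = 221 + 429·2 = 1079, valid modulo lcm(429, 4) = 1716: x ≡ 1079 (mod 1716).
Verify against each original: 1079 mod 13 = 0, 1079 mod 11 = 1, 1079 mod 3 = 2, 1079 mod 4 = 3.

x ≡ 1079 (mod 1716).


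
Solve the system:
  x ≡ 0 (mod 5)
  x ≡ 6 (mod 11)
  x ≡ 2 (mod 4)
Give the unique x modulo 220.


Moduli 5, 11, 4 are pairwise coprime; by CRT there is a unique solution modulo M = 5 · 11 · 4 = 220.
Solve pairwise, accumulating the modulus:
  Start with x ≡ 0 (mod 5).
  Combine with x ≡ 6 (mod 11): since gcd(5, 11) = 1, we get a unique residue mod 55.
    Write x = 0 + 5·t and substitute into x ≡ 6 (mod 11): 5·t ≡ 6 − 0 = 6 (mod 11).
    The inverse of 5 mod 11 is 9 (since 5·9 = 45 = 4·11 + 1), so t ≡ 9·6 = 54 ≡ 10 (mod 11).
    Then x = 0 + 5·10 = 50, valid modulo lcm(5, 11) = 55: x ≡ 50 (mod 55).
  Combine with x ≡ 2 (mod 4): since gcd(55, 4) = 1, we get a unique residue mod 220.
    Write x = 50 + 55·t and substitute into x ≡ 2 (mod 4): 55·t ≡ 2 − 50 = -48 (mod 4).
    Reduce coefficients mod 4: 3·t ≡ 0 (mod 4).
    The inverse of 3 mod 4 is 3 (since 3·3 = 9 = 2·4 + 1), so t ≡ 3·0 = 0 ≡ 0 (mod 4).
    Then x = 50 + 55·0 = 50, valid modulo lcm(55, 4) = 220: x ≡ 50 (mod 220).
Verify: 50 mod 5 = 0 ✓, 50 mod 11 = 6 ✓, 50 mod 4 = 2 ✓.

x ≡ 50 (mod 220).


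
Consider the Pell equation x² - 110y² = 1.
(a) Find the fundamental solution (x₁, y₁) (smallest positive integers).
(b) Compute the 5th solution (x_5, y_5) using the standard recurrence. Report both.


Step 1: Find the fundamental solution (x₁, y₁) of x² - 110y² = 1.
  Expand √110 as a continued fraction. a₀ = ⌊√110⌋ = 10; iterate m_{k+1} = d_k·a_k − m_k, d_{k+1} = (110 − m_{k+1}²)/d_k, a_{k+1} = ⌊(a₀ + m_{k+1})/d_{k+1}⌋ (starting m₀ = 0, d₀ = 1), with convergents p_k = a_k·p_{k-1} + p_{k-2}, q_k = a_k·q_{k-1} + q_{k-2} (p₋₁ = 1, q₋₁ = 0):
  k = 0: a₀ = 10; p₀/q₀ = 10/1; p₀² − 110·q₀² = 100 − 110 = -10.
  k = 1: m = 10, d = 10, a = ⌊(10 + 10)/10⌋ = 2; p/q = (2·10 + 1)/(2·1 + 0) = 21/2; p² − 110·q² = 441 − 440 = 1.
  The first convergent with p² − 110·q² = 1 gives the fundamental solution (x₁, y₁) = (21, 2).
Step 2: Apply the recurrence (x_{n+1}, y_{n+1}) = (x₁x_n + 110y₁y_n, x₁y_n + y₁x_n) repeatedly.
  From (x_1, y_1) = (21, 2): x_2 = 21·21 + 110·2·2 = 881; y_2 = 21·2 + 2·21 = 84.
  From (x_2, y_2) = (881, 84): x_3 = 21·881 + 110·2·84 = 36981; y_3 = 21·84 + 2·881 = 3526.
  From (x_3, y_3) = (36981, 3526): x_4 = 21·36981 + 110·2·3526 = 1552321; y_4 = 21·3526 + 2·36981 = 148008.
  From (x_4, y_4) = (1552321, 148008): x_5 = 21·1552321 + 110·2·148008 = 65160501; y_5 = 21·148008 + 2·1552321 = 6212810.
Step 3: Verify x_5² - 110·y_5² = 4245890890571001 - 4245890890571000 = 1 (should be 1). ✓

(x_1, y_1) = (21, 2); (x_5, y_5) = (65160501, 6212810).


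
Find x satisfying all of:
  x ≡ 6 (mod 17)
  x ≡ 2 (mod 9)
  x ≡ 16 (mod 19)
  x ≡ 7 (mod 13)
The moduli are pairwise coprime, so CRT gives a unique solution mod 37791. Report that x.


Product of moduli M = 17 · 9 · 19 · 13 = 37791.
Merge one congruence at a time:
  Start: x ≡ 6 (mod 17).
  Combine with x ≡ 2 (mod 9); new modulus lcm = 153.
    Write x = 6 + 17·t and substitute into x ≡ 2 (mod 9): 17·t ≡ 2 − 6 = -4 (mod 9).
    Reduce coefficients mod 9: 8·t ≡ 5 (mod 9).
    The inverse of 8 mod 9 is 8 (since 8·8 = 64 = 7·9 + 1), so t ≡ 8·5 = 40 ≡ 4 (mod 9).
    Then x = 6 + 17·4 = 74, valid modulo lcm(17, 9) = 153: x ≡ 74 (mod 153).
  Combine with x ≡ 16 (mod 19); new modulus lcm = 2907.
    Write x = 74 + 153·t and substitute into x ≡ 16 (mod 19): 153·t ≡ 16 − 74 = -58 (mod 19).
    Reduce coefficients mod 19: 1·t ≡ 18 (mod 19).
    So t ≡ 18 (mod 19).
    Then x = 74 + 153·18 = 2828, valid modulo lcm(153, 19) = 2907: x ≡ 2828 (mod 2907).
  Combine with x ≡ 7 (mod 13); new modulus lcm = 37791.
    Write x = 2828 + 2907·t and substitute into x ≡ 7 (mod 13): 2907·t ≡ 7 − 2828 = -2821 (mod 13).
    Reduce coefficients mod 13: 8·t ≡ 0 (mod 13).
    The inverse of 8 mod 13 is 5 (since 8·5 = 40 = 3·13 + 1), so t ≡ 5·0 = 0 ≡ 0 (mod 13).
    Then x = 2828 + 2907·0 = 2828, valid modulo lcm(2907, 13) = 37791: x ≡ 2828 (mod 37791).
Verify against each original: 2828 mod 17 = 6, 2828 mod 9 = 2, 2828 mod 19 = 16, 2828 mod 13 = 7.

x ≡ 2828 (mod 37791).


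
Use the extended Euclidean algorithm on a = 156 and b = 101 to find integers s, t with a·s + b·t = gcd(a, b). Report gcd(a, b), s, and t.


Euclidean algorithm on (156, 101) — divide until remainder is 0:
  156 = 1 · 101 + 55
  101 = 1 · 55 + 46
  55 = 1 · 46 + 9
  46 = 5 · 9 + 1
  9 = 9 · 1 + 0
gcd(156, 101) = 1.
Track Bezout coefficients alongside the remainders: start with r₀ = 156 = a·1 + b·0 (s = 1, t = 0) and r₁ = 101 = a·0 + b·1 (s = 0, t = 1); each new remainder r_{k+1} = r_{k-1} − q_k·r_k inherits s_{k+1} = s_{k-1} − q_k·s_k, t_{k+1} = t_{k-1} − q_k·t_k, so r_k = a·s_k + b·t_k at every step:
  q = 1: r = 55, s = 1 − 1·0 = 1, t = 0 − 1·1 = -1  (check: 156·1 + 101·(-1) = 55)
  q = 1: r = 46, s = 0 − 1·1 = -1, t = 1 − 1·(-1) = 2  (check: 156·(-1) + 101·2 = 46)
  q = 1: r = 9, s = 1 − 1·(-1) = 2, t = -1 − 1·2 = -3  (check: 156·2 + 101·(-3) = 9)
  q = 5: r = 1, s = -1 − 5·2 = -11, t = 2 − 5·(-3) = 17  (check: 156·(-11) + 101·17 = 1)
The row with r = 1 (the gcd) gives the Bezout coefficients s = -11, t = 17.
Result: 156 · (-11) + 101 · (17) = 1.

gcd(156, 101) = 1; s = -11, t = 17 (check: 156·(-11) + 101·17 = 1).


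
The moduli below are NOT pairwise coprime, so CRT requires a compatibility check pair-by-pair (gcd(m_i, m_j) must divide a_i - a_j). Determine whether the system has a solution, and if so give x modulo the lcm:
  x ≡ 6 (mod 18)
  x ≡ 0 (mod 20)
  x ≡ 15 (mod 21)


Moduli 18, 20, 21 are not pairwise coprime, so CRT works modulo lcm(m_i) when all pairwise compatibility conditions hold.
Pairwise compatibility: gcd(m_i, m_j) must divide a_i - a_j for every pair.
Merge one congruence at a time:
  Start: x ≡ 6 (mod 18).
  Combine with x ≡ 0 (mod 20): gcd(18, 20) = 2; 0 - 6 = -6, which IS divisible by 2, so compatible.
    Write x = 6 + 18·t and substitute into x ≡ 0 (mod 20): 18·t ≡ 0 − 6 = -6 (mod 20).
    Divide the congruence (and modulus) by g = 2: 9·t ≡ -3 (mod 10).
    Reduce coefficients mod 10: 9·t ≡ 7 (mod 10).
    The inverse of 9 mod 10 is 9 (since 9·9 = 81 = 8·10 + 1), so t ≡ 9·7 = 63 ≡ 3 (mod 10).
    Then x = 6 + 18·3 = 60, valid modulo lcm(18, 20) = 180: x ≡ 60 (mod 180).
  Combine with x ≡ 15 (mod 21): gcd(180, 21) = 3; 15 - 60 = -45, which IS divisible by 3, so compatible.
    Write x = 60 + 180·t and substitute into x ≡ 15 (mod 21): 180·t ≡ 15 − 60 = -45 (mod 21).
    Divide the congruence (and modulus) by g = 3: 60·t ≡ -15 (mod 7).
    Reduce coefficients mod 7: 4·t ≡ 6 (mod 7).
    The inverse of 4 mod 7 is 2 (since 4·2 = 8 = 1·7 + 1), so t ≡ 2·6 = 12 ≡ 5 (mod 7).
    Then x = 60 + 180·5 = 960, valid modulo lcm(180, 21) = 1260: x ≡ 960 (mod 1260).
Verify: 960 mod 18 = 6, 960 mod 20 = 0, 960 mod 21 = 15.

x ≡ 960 (mod 1260).


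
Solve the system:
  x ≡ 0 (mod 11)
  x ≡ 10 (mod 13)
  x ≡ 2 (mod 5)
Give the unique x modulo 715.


Moduli 11, 13, 5 are pairwise coprime; by CRT there is a unique solution modulo M = 11 · 13 · 5 = 715.
Solve pairwise, accumulating the modulus:
  Start with x ≡ 0 (mod 11).
  Combine with x ≡ 10 (mod 13): since gcd(11, 13) = 1, we get a unique residue mod 143.
    Write x = 0 + 11·t and substitute into x ≡ 10 (mod 13): 11·t ≡ 10 − 0 = 10 (mod 13).
    The inverse of 11 mod 13 is 6 (since 11·6 = 66 = 5·13 + 1), so t ≡ 6·10 = 60 ≡ 8 (mod 13).
    Then x = 0 + 11·8 = 88, valid modulo lcm(11, 13) = 143: x ≡ 88 (mod 143).
  Combine with x ≡ 2 (mod 5): since gcd(143, 5) = 1, we get a unique residue mod 715.
    Write x = 88 + 143·t and substitute into x ≡ 2 (mod 5): 143·t ≡ 2 − 88 = -86 (mod 5).
    Reduce coefficients mod 5: 3·t ≡ 4 (mod 5).
    The inverse of 3 mod 5 is 2 (since 3·2 = 6 = 1·5 + 1), so t ≡ 2·4 = 8 ≡ 3 (mod 5).
    Then x = 88 + 143·3 = 517, valid modulo lcm(143, 5) = 715: x ≡ 517 (mod 715).
Verify: 517 mod 11 = 0 ✓, 517 mod 13 = 10 ✓, 517 mod 5 = 2 ✓.

x ≡ 517 (mod 715).


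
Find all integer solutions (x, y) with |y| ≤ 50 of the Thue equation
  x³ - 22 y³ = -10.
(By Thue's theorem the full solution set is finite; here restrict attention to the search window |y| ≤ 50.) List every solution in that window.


The equation is x³ - 22y³ = -10. For fixed y, x³ = 22·y³ − 10, so a solution requires the RHS to be a perfect cube.
Strategy: iterate y from -50 to 50, compute RHS = 22·y³ − 10, and check whether it is a (positive or negative) perfect cube.
Check small values of y:
  y = 0: RHS = -10 is not a perfect cube.
  y = 1: RHS = 12 is not a perfect cube.
  y = -1: RHS = -32 is not a perfect cube.
  y = 2: RHS = 166 is not a perfect cube.
  y = -2: RHS = -186 is not a perfect cube.
  y = 3: RHS = 584 is not a perfect cube.
  y = -3: RHS = -604 is not a perfect cube.
Continuing the search up to |y| = 50 finds no solutions either.
No (x, y) in the scanned range satisfies the equation.

No integer solutions with |y| ≤ 50.


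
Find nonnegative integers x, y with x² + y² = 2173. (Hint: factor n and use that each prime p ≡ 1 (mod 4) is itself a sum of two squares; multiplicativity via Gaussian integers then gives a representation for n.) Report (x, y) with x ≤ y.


Step 1: Factor n = 2173 = 41 · 53.
Step 2: Check the mod-4 condition on each prime factor: 41 ≡ 1 (mod 4), exponent 1; 53 ≡ 1 (mod 4), exponent 1.
All primes ≡ 3 (mod 4) appear to even exponent (or don't appear), so by the two-squares theorem n IS expressible as a sum of two squares.
Step 3: Build a representation. Here n = 41 · 53 is a product of primes ≡ 1 (mod 4). Each prime p ≡ 1 (mod 4) is itself a sum of two squares; find a² by testing p − a² for a perfect square:
  41: 41 − 1² = 40, 41 − 2² = 37, 41 − 3² = 32, 41 − 4² = 25 = 5² ⇒ 41 = 4² + 5².
  53: 53 − 1² = 52, 53 − 2² = 49 = 7² ⇒ 53 = 2² + 7².
  Combine using the Brahmagupta–Fibonacci identity (a² + b²)(c² + d²) = (ac − bd)² + (ad + bc)² = (ac + bd)² + (ad − bc)²:
  41 · 53 = 2173: from (4² + 5²)(2² + 7²), take (4·2 − 5·7, 4·7 + 5·2) = (8 − 35, 28 + 10) = (-27, 38); dropping signs (only squares matter) gives (27, 38); check 27² + 38² = 729 + 1444 = 2173 ✓.
Step 4: Order so x ≤ y and verify: 27² + 38² = 729 + 1444 = 2173 = n. ✓

n = 2173 = 27² + 38² (one valid representation with x ≤ y).


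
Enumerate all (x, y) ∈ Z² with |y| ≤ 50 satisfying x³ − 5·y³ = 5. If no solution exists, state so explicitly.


The equation is x³ - 5y³ = 5. For fixed y, x³ = 5·y³ + 5, so a solution requires the RHS to be a perfect cube.
Strategy: iterate y from -50 to 50, compute RHS = 5·y³ + 5, and check whether it is a (positive or negative) perfect cube.
Check small values of y:
  y = 0: RHS = 5 is not a perfect cube.
  y = 1: RHS = 10 is not a perfect cube.
  y = -1: RHS = 0 = (0)³ ⇒ x = 0 works.
  y = 2: RHS = 45 is not a perfect cube.
  y = -2: RHS = -35 is not a perfect cube.
  y = 3: RHS = 140 is not a perfect cube.
  y = -3: RHS = -130 is not a perfect cube.
Continuing the search up to |y| = 50 finds no further solutions beyond those listed.
Collected solutions: (0, -1).

Solutions (with |y| ≤ 50): (0, -1).


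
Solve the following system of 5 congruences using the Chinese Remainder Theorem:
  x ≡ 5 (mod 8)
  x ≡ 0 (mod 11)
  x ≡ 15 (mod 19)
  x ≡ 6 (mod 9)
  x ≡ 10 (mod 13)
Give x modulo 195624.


Product of moduli M = 8 · 11 · 19 · 9 · 13 = 195624.
Merge one congruence at a time:
  Start: x ≡ 5 (mod 8).
  Combine with x ≡ 0 (mod 11); new modulus lcm = 88.
    Write x = 5 + 8·t and substitute into x ≡ 0 (mod 11): 8·t ≡ 0 − 5 = -5 (mod 11).
    Reduce coefficients mod 11: 8·t ≡ 6 (mod 11).
    The inverse of 8 mod 11 is 7 (since 8·7 = 56 = 5·11 + 1), so t ≡ 7·6 = 42 ≡ 9 (mod 11).
    Then x = 5 + 8·9 = 77, valid modulo lcm(8, 11) = 88: x ≡ 77 (mod 88).
  Combine with x ≡ 15 (mod 19); new modulus lcm = 1672.
    Write x = 77 + 88·t and substitute into x ≡ 15 (mod 19): 88·t ≡ 15 − 77 = -62 (mod 19).
    Reduce coefficients mod 19: 12·t ≡ 14 (mod 19).
    The inverse of 12 mod 19 is 8 (since 12·8 = 96 = 5·19 + 1), so t ≡ 8·14 = 112 ≡ 17 (mod 19).
    Then x = 77 + 88·17 = 1573, valid modulo lcm(88, 19) = 1672: x ≡ 1573 (mod 1672).
  Combine with x ≡ 6 (mod 9); new modulus lcm = 15048.
    Write x = 1573 + 1672·t and substitute into x ≡ 6 (mod 9): 1672·t ≡ 6 − 1573 = -1567 (mod 9).
    Reduce coefficients mod 9: 7·t ≡ 8 (mod 9).
    The inverse of 7 mod 9 is 4 (since 7·4 = 28 = 3·9 + 1), so t ≡ 4·8 = 32 ≡ 5 (mod 9).
    Then x = 1573 + 1672·5 = 9933, valid modulo lcm(1672, 9) = 15048: x ≡ 9933 (mod 15048).
  Combine with x ≡ 10 (mod 13); new modulus lcm = 195624.
    Write x = 9933 + 15048·t and substitute into x ≡ 10 (mod 13): 15048·t ≡ 10 − 9933 = -9923 (mod 13).
    Reduce coefficients mod 13: 7·t ≡ 9 (mod 13).
    The inverse of 7 mod 13 is 2 (since 7·2 = 14 = 1·13 + 1), so t ≡ 2·9 = 18 ≡ 5 (mod 13).
    Then x = 9933 + 15048·5 = 85173, valid modulo lcm(15048, 13) = 195624: x ≡ 85173 (mod 195624).
Verify against each original: 85173 mod 8 = 5, 85173 mod 11 = 0, 85173 mod 19 = 15, 85173 mod 9 = 6, 85173 mod 13 = 10.

x ≡ 85173 (mod 195624).


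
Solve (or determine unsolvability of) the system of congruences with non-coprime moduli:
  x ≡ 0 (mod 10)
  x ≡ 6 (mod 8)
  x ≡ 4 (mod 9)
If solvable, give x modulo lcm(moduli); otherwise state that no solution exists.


Moduli 10, 8, 9 are not pairwise coprime, so CRT works modulo lcm(m_i) when all pairwise compatibility conditions hold.
Pairwise compatibility: gcd(m_i, m_j) must divide a_i - a_j for every pair.
Merge one congruence at a time:
  Start: x ≡ 0 (mod 10).
  Combine with x ≡ 6 (mod 8): gcd(10, 8) = 2; 6 - 0 = 6, which IS divisible by 2, so compatible.
    Write x = 0 + 10·t and substitute into x ≡ 6 (mod 8): 10·t ≡ 6 − 0 = 6 (mod 8).
    Divide the congruence (and modulus) by g = 2: 5·t ≡ 3 (mod 4).
    Reduce coefficients mod 4: 1·t ≡ 3 (mod 4).
    So t ≡ 3 (mod 4).
    Then x = 0 + 10·3 = 30, valid modulo lcm(10, 8) = 40: x ≡ 30 (mod 40).
  Combine with x ≡ 4 (mod 9): gcd(40, 9) = 1; 4 - 30 = -26, which IS divisible by 1, so compatible.
    Write x = 30 + 40·t and substitute into x ≡ 4 (mod 9): 40·t ≡ 4 − 30 = -26 (mod 9).
    Reduce coefficients mod 9: 4·t ≡ 1 (mod 9).
    The inverse of 4 mod 9 is 7 (since 4·7 = 28 = 3·9 + 1), so t ≡ 7·1 = 7 ≡ 7 (mod 9).
    Then x = 30 + 40·7 = 310, valid modulo lcm(40, 9) = 360: x ≡ 310 (mod 360).
Verify: 310 mod 10 = 0, 310 mod 8 = 6, 310 mod 9 = 4.

x ≡ 310 (mod 360).


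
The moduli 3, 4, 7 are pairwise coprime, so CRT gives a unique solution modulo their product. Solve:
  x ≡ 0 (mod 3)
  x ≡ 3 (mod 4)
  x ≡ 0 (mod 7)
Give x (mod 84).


Moduli 3, 4, 7 are pairwise coprime; by CRT there is a unique solution modulo M = 3 · 4 · 7 = 84.
Solve pairwise, accumulating the modulus:
  Start with x ≡ 0 (mod 3).
  Combine with x ≡ 3 (mod 4): since gcd(3, 4) = 1, we get a unique residue mod 12.
    Write x = 0 + 3·t and substitute into x ≡ 3 (mod 4): 3·t ≡ 3 − 0 = 3 (mod 4).
    The inverse of 3 mod 4 is 3 (since 3·3 = 9 = 2·4 + 1), so t ≡ 3·3 = 9 ≡ 1 (mod 4).
    Then x = 0 + 3·1 = 3, valid modulo lcm(3, 4) = 12: x ≡ 3 (mod 12).
  Combine with x ≡ 0 (mod 7): since gcd(12, 7) = 1, we get a unique residue mod 84.
    Write x = 3 + 12·t and substitute into x ≡ 0 (mod 7): 12·t ≡ 0 − 3 = -3 (mod 7).
    Reduce coefficients mod 7: 5·t ≡ 4 (mod 7).
    The inverse of 5 mod 7 is 3 (since 5·3 = 15 = 2·7 + 1), so t ≡ 3·4 = 12 ≡ 5 (mod 7).
    Then x = 3 + 12·5 = 63, valid modulo lcm(12, 7) = 84: x ≡ 63 (mod 84).
Verify: 63 mod 3 = 0 ✓, 63 mod 4 = 3 ✓, 63 mod 7 = 0 ✓.

x ≡ 63 (mod 84).


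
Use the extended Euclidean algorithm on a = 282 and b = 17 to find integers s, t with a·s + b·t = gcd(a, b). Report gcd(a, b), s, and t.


Euclidean algorithm on (282, 17) — divide until remainder is 0:
  282 = 16 · 17 + 10
  17 = 1 · 10 + 7
  10 = 1 · 7 + 3
  7 = 2 · 3 + 1
  3 = 3 · 1 + 0
gcd(282, 17) = 1.
Track Bezout coefficients alongside the remainders: start with r₀ = 282 = a·1 + b·0 (s = 1, t = 0) and r₁ = 17 = a·0 + b·1 (s = 0, t = 1); each new remainder r_{k+1} = r_{k-1} − q_k·r_k inherits s_{k+1} = s_{k-1} − q_k·s_k, t_{k+1} = t_{k-1} − q_k·t_k, so r_k = a·s_k + b·t_k at every step:
  q = 16: r = 10, s = 1 − 16·0 = 1, t = 0 − 16·1 = -16  (check: 282·1 + 17·(-16) = 10)
  q = 1: r = 7, s = 0 − 1·1 = -1, t = 1 − 1·(-16) = 17  (check: 282·(-1) + 17·17 = 7)
  q = 1: r = 3, s = 1 − 1·(-1) = 2, t = -16 − 1·17 = -33  (check: 282·2 + 17·(-33) = 3)
  q = 2: r = 1, s = -1 − 2·2 = -5, t = 17 − 2·(-33) = 83  (check: 282·(-5) + 17·83 = 1)
The row with r = 1 (the gcd) gives the Bezout coefficients s = -5, t = 83.
Result: 282 · (-5) + 17 · (83) = 1.

gcd(282, 17) = 1; s = -5, t = 83 (check: 282·(-5) + 17·83 = 1).


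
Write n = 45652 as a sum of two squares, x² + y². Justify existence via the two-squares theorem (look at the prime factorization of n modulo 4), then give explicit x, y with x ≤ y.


Step 1: Factor n = 45652 = 2^2 · 101 · 113.
Step 2: Check the mod-4 condition on each prime factor: 2 = 2 (special); 101 ≡ 1 (mod 4), exponent 1; 113 ≡ 1 (mod 4), exponent 1.
All primes ≡ 3 (mod 4) appear to even exponent (or don't appear), so by the two-squares theorem n IS expressible as a sum of two squares.
Step 3: Build a representation. Group n = k² · m with k = 2 and m = 101 · 113 = 11413 (a product of primes ≡ 1 (mod 4)); a representation of m scales to one of n via (k·x)² + (k·y)² = k²(x² + y²). Each prime p ≡ 1 (mod 4) is itself a sum of two squares; find a² by testing p − a² for a perfect square:
  101: 101 − 1² = 100 = 10² ⇒ 101 = 1² + 10².
  113: 113 − 1² = 112, 113 − 2² = 109, 113 − 3² = 104, 113 − 4² = 97, 113 − 5² = 88, 113 − 6² = 77, 113 − 7² = 64 = 8² ⇒ 113 = 7² + 8².
  Combine using the Brahmagupta–Fibonacci identity (a² + b²)(c² + d²) = (ac − bd)² + (ad + bc)² = (ac + bd)² + (ad − bc)²:
  101 · 113 = 11413: from (1² + 10²)(7² + 8²), take (1·7 − 10·8, 1·8 + 10·7) = (7 − 80, 8 + 70) = (-73, 78); dropping signs (only squares matter) gives (73, 78); check 73² + 78² = 5329 + 6084 = 11413 ✓.
  Scale by k = 2: (2·73, 2·78) = (146, 156).
Step 4: Order so x ≤ y and verify: 146² + 156² = 21316 + 24336 = 45652 = n. ✓

n = 45652 = 146² + 156² (one valid representation with x ≤ y).


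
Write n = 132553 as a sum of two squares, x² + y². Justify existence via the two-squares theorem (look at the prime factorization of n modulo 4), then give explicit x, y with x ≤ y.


Step 1: Factor n = 132553 = 41 · 53 · 61.
Step 2: Check the mod-4 condition on each prime factor: 41 ≡ 1 (mod 4), exponent 1; 53 ≡ 1 (mod 4), exponent 1; 61 ≡ 1 (mod 4), exponent 1.
All primes ≡ 3 (mod 4) appear to even exponent (or don't appear), so by the two-squares theorem n IS expressible as a sum of two squares.
Step 3: Build a representation. Here n = 41 · 53 · 61 is a product of primes ≡ 1 (mod 4). Each prime p ≡ 1 (mod 4) is itself a sum of two squares; find a² by testing p − a² for a perfect square:
  41: 41 − 1² = 40, 41 − 2² = 37, 41 − 3² = 32, 41 − 4² = 25 = 5² ⇒ 41 = 4² + 5².
  53: 53 − 1² = 52, 53 − 2² = 49 = 7² ⇒ 53 = 2² + 7².
  61: 61 − 1² = 60, 61 − 2² = 57, 61 − 3² = 52, 61 − 4² = 45, 61 − 5² = 36 = 6² ⇒ 61 = 5² + 6².
  Combine using the Brahmagupta–Fibonacci identity (a² + b²)(c² + d²) = (ac − bd)² + (ad + bc)² = (ac + bd)² + (ad − bc)²:
  41 · 53 = 2173: from (4² + 5²)(2² + 7²), take (4·2 − 5·7, 4·7 + 5·2) = (8 − 35, 28 + 10) = (-27, 38); dropping signs (only squares matter) gives (27, 38); check 27² + 38² = 729 + 1444 = 2173 ✓.
  2173 · 61 = 132553: from (27² + 38²)(5² + 6²), take (27·5 − 38·6, 27·6 + 38·5) = (135 − 228, 162 + 190) = (-93, 352); dropping signs (only squares matter) gives (93, 352); check 93² + 352² = 8649 + 123904 = 132553 ✓.
Step 4: Order so x ≤ y and verify: 93² + 352² = 8649 + 123904 = 132553 = n. ✓

n = 132553 = 93² + 352² (one valid representation with x ≤ y).


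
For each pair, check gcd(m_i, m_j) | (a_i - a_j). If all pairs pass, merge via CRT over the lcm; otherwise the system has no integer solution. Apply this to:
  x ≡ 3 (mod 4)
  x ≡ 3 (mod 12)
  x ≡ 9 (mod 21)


Moduli 4, 12, 21 are not pairwise coprime, so CRT works modulo lcm(m_i) when all pairwise compatibility conditions hold.
Pairwise compatibility: gcd(m_i, m_j) must divide a_i - a_j for every pair.
Merge one congruence at a time:
  Start: x ≡ 3 (mod 4).
  Combine with x ≡ 3 (mod 12): gcd(4, 12) = 4; 3 - 3 = 0, which IS divisible by 4, so compatible.
    Write x = 3 + 4·t and substitute into x ≡ 3 (mod 12): 4·t ≡ 3 − 3 = 0 (mod 12).
    Divide the congruence (and modulus) by g = 4: 1·t ≡ 0 (mod 3).
    So t ≡ 0 (mod 3).
    Then x = 3 + 4·0 = 3, valid modulo lcm(4, 12) = 12: x ≡ 3 (mod 12).
  Combine with x ≡ 9 (mod 21): gcd(12, 21) = 3; 9 - 3 = 6, which IS divisible by 3, so compatible.
    Write x = 3 + 12·t and substitute into x ≡ 9 (mod 21): 12·t ≡ 9 − 3 = 6 (mod 21).
    Divide the congruence (and modulus) by g = 3: 4·t ≡ 2 (mod 7).
    The inverse of 4 mod 7 is 2 (since 4·2 = 8 = 1·7 + 1), so t ≡ 2·2 = 4 ≡ 4 (mod 7).
    Then x = 3 + 12·4 = 51, valid modulo lcm(12, 21) = 84: x ≡ 51 (mod 84).
Verify: 51 mod 4 = 3, 51 mod 12 = 3, 51 mod 21 = 9.

x ≡ 51 (mod 84).


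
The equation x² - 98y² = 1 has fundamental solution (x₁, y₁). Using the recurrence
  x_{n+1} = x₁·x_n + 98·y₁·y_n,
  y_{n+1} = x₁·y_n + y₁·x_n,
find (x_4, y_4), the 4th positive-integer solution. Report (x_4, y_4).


Step 1: Find the fundamental solution (x₁, y₁) of x² - 98y² = 1.
  Expand √98 as a continued fraction. a₀ = ⌊√98⌋ = 9; iterate m_{k+1} = d_k·a_k − m_k, d_{k+1} = (98 − m_{k+1}²)/d_k, a_{k+1} = ⌊(a₀ + m_{k+1})/d_{k+1}⌋ (starting m₀ = 0, d₀ = 1), with convergents p_k = a_k·p_{k-1} + p_{k-2}, q_k = a_k·q_{k-1} + q_{k-2} (p₋₁ = 1, q₋₁ = 0):
  k = 0: a₀ = 9; p₀/q₀ = 9/1; p₀² − 98·q₀² = 81 − 98 = -17.
  k = 1: m = 9, d = 17, a = ⌊(9 + 9)/17⌋ = 1; p/q = (1·9 + 1)/(1·1 + 0) = 10/1; p² − 98·q² = 100 − 98 = 2.
  k = 2: m = 8, d = 2, a = ⌊(9 + 8)/2⌋ = 8; p/q = (8·10 + 9)/(8·1 + 1) = 89/9; p² − 98·q² = 7921 − 7938 = -17.
  k = 3: m = 8, d = 17, a = ⌊(9 + 8)/17⌋ = 1; p/q = (1·89 + 10)/(1·9 + 1) = 99/10; p² − 98·q² = 9801 − 9800 = 1.
  The first convergent with p² − 98·q² = 1 gives the fundamental solution (x₁, y₁) = (99, 10).
Step 2: Apply the recurrence (x_{n+1}, y_{n+1}) = (x₁x_n + 98y₁y_n, x₁y_n + y₁x_n) repeatedly.
  From (x_1, y_1) = (99, 10): x_2 = 99·99 + 98·10·10 = 19601; y_2 = 99·10 + 10·99 = 1980.
  From (x_2, y_2) = (19601, 1980): x_3 = 99·19601 + 98·10·1980 = 3880899; y_3 = 99·1980 + 10·19601 = 392030.
  From (x_3, y_3) = (3880899, 392030): x_4 = 99·3880899 + 98·10·392030 = 768398401; y_4 = 99·392030 + 10·3880899 = 77619960.
Step 3: Verify x_4² - 98·y_4² = 590436102659356801 - 590436102659356800 = 1 (should be 1). ✓

(x_1, y_1) = (99, 10); (x_4, y_4) = (768398401, 77619960).


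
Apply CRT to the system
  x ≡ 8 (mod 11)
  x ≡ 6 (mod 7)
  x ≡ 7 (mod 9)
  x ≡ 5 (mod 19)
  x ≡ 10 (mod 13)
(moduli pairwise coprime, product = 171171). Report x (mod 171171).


Product of moduli M = 11 · 7 · 9 · 19 · 13 = 171171.
Merge one congruence at a time:
  Start: x ≡ 8 (mod 11).
  Combine with x ≡ 6 (mod 7); new modulus lcm = 77.
    Write x = 8 + 11·t and substitute into x ≡ 6 (mod 7): 11·t ≡ 6 − 8 = -2 (mod 7).
    Reduce coefficients mod 7: 4·t ≡ 5 (mod 7).
    The inverse of 4 mod 7 is 2 (since 4·2 = 8 = 1·7 + 1), so t ≡ 2·5 = 10 ≡ 3 (mod 7).
    Then x = 8 + 11·3 = 41, valid modulo lcm(11, 7) = 77: x ≡ 41 (mod 77).
  Combine with x ≡ 7 (mod 9); new modulus lcm = 693.
    Write x = 41 + 77·t and substitute into x ≡ 7 (mod 9): 77·t ≡ 7 − 41 = -34 (mod 9).
    Reduce coefficients mod 9: 5·t ≡ 2 (mod 9).
    The inverse of 5 mod 9 is 2 (since 5·2 = 10 = 1·9 + 1), so t ≡ 2·2 = 4 ≡ 4 (mod 9).
    Then x = 41 + 77·4 = 349, valid modulo lcm(77, 9) = 693: x ≡ 349 (mod 693).
  Combine with x ≡ 5 (mod 19); new modulus lcm = 13167.
    Write x = 349 + 693·t and substitute into x ≡ 5 (mod 19): 693·t ≡ 5 − 349 = -344 (mod 19).
    Reduce coefficients mod 19: 9·t ≡ 17 (mod 19).
    The inverse of 9 mod 19 is 17 (since 9·17 = 153 = 8·19 + 1), so t ≡ 17·17 = 289 ≡ 4 (mod 19).
    Then x = 349 + 693·4 = 3121, valid modulo lcm(693, 19) = 13167: x ≡ 3121 (mod 13167).
  Combine with x ≡ 10 (mod 13); new modulus lcm = 171171.
    Write x = 3121 + 13167·t and substitute into x ≡ 10 (mod 13): 13167·t ≡ 10 − 3121 = -3111 (mod 13).
    Reduce coefficients mod 13: 11·t ≡ 9 (mod 13).
    The inverse of 11 mod 13 is 6 (since 11·6 = 66 = 5·13 + 1), so t ≡ 6·9 = 54 ≡ 2 (mod 13).
    Then x = 3121 + 13167·2 = 29455, valid modulo lcm(13167, 13) = 171171: x ≡ 29455 (mod 171171).
Verify against each original: 29455 mod 11 = 8, 29455 mod 7 = 6, 29455 mod 9 = 7, 29455 mod 19 = 5, 29455 mod 13 = 10.

x ≡ 29455 (mod 171171).


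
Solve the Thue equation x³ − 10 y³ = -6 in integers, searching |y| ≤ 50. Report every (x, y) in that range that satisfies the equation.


The equation is x³ - 10y³ = -6. For fixed y, x³ = 10·y³ − 6, so a solution requires the RHS to be a perfect cube.
Strategy: iterate y from -50 to 50, compute RHS = 10·y³ − 6, and check whether it is a (positive or negative) perfect cube.
Check small values of y:
  y = 0: RHS = -6 is not a perfect cube.
  y = 1: RHS = 4 is not a perfect cube.
  y = -1: RHS = -16 is not a perfect cube.
  y = 2: RHS = 74 is not a perfect cube.
  y = -2: RHS = -86 is not a perfect cube.
  y = 3: RHS = 264 is not a perfect cube.
  y = -3: RHS = -276 is not a perfect cube.
Continuing the search up to |y| = 50 finds no solutions either.
No (x, y) in the scanned range satisfies the equation.

No integer solutions with |y| ≤ 50.


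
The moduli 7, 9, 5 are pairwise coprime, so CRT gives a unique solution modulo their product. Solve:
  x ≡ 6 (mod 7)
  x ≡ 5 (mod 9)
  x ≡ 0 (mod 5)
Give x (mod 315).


Moduli 7, 9, 5 are pairwise coprime; by CRT there is a unique solution modulo M = 7 · 9 · 5 = 315.
Solve pairwise, accumulating the modulus:
  Start with x ≡ 6 (mod 7).
  Combine with x ≡ 5 (mod 9): since gcd(7, 9) = 1, we get a unique residue mod 63.
    Write x = 6 + 7·t and substitute into x ≡ 5 (mod 9): 7·t ≡ 5 − 6 = -1 (mod 9).
    Reduce coefficients mod 9: 7·t ≡ 8 (mod 9).
    The inverse of 7 mod 9 is 4 (since 7·4 = 28 = 3·9 + 1), so t ≡ 4·8 = 32 ≡ 5 (mod 9).
    Then x = 6 + 7·5 = 41, valid modulo lcm(7, 9) = 63: x ≡ 41 (mod 63).
  Combine with x ≡ 0 (mod 5): since gcd(63, 5) = 1, we get a unique residue mod 315.
    Write x = 41 + 63·t and substitute into x ≡ 0 (mod 5): 63·t ≡ 0 − 41 = -41 (mod 5).
    Reduce coefficients mod 5: 3·t ≡ 4 (mod 5).
    The inverse of 3 mod 5 is 2 (since 3·2 = 6 = 1·5 + 1), so t ≡ 2·4 = 8 ≡ 3 (mod 5).
    Then x = 41 + 63·3 = 230, valid modulo lcm(63, 5) = 315: x ≡ 230 (mod 315).
Verify: 230 mod 7 = 6 ✓, 230 mod 9 = 5 ✓, 230 mod 5 = 0 ✓.

x ≡ 230 (mod 315).


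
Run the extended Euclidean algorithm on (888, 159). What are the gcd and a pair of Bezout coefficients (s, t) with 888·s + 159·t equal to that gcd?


Euclidean algorithm on (888, 159) — divide until remainder is 0:
  888 = 5 · 159 + 93
  159 = 1 · 93 + 66
  93 = 1 · 66 + 27
  66 = 2 · 27 + 12
  27 = 2 · 12 + 3
  12 = 4 · 3 + 0
gcd(888, 159) = 3.
Track Bezout coefficients alongside the remainders: start with r₀ = 888 = a·1 + b·0 (s = 1, t = 0) and r₁ = 159 = a·0 + b·1 (s = 0, t = 1); each new remainder r_{k+1} = r_{k-1} − q_k·r_k inherits s_{k+1} = s_{k-1} − q_k·s_k, t_{k+1} = t_{k-1} − q_k·t_k, so r_k = a·s_k + b·t_k at every step:
  q = 5: r = 93, s = 1 − 5·0 = 1, t = 0 − 5·1 = -5  (check: 888·1 + 159·(-5) = 93)
  q = 1: r = 66, s = 0 − 1·1 = -1, t = 1 − 1·(-5) = 6  (check: 888·(-1) + 159·6 = 66)
  q = 1: r = 27, s = 1 − 1·(-1) = 2, t = -5 − 1·6 = -11  (check: 888·2 + 159·(-11) = 27)
  q = 2: r = 12, s = -1 − 2·2 = -5, t = 6 − 2·(-11) = 28  (check: 888·(-5) + 159·28 = 12)
  q = 2: r = 3, s = 2 − 2·(-5) = 12, t = -11 − 2·28 = -67  (check: 888·12 + 159·(-67) = 3)
The row with r = 3 (the gcd) gives the Bezout coefficients s = 12, t = -67.
Result: 888 · (12) + 159 · (-67) = 3.

gcd(888, 159) = 3; s = 12, t = -67 (check: 888·12 + 159·(-67) = 3).


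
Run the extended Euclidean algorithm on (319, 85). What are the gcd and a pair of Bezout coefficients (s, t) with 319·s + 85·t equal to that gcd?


Euclidean algorithm on (319, 85) — divide until remainder is 0:
  319 = 3 · 85 + 64
  85 = 1 · 64 + 21
  64 = 3 · 21 + 1
  21 = 21 · 1 + 0
gcd(319, 85) = 1.
Track Bezout coefficients alongside the remainders: start with r₀ = 319 = a·1 + b·0 (s = 1, t = 0) and r₁ = 85 = a·0 + b·1 (s = 0, t = 1); each new remainder r_{k+1} = r_{k-1} − q_k·r_k inherits s_{k+1} = s_{k-1} − q_k·s_k, t_{k+1} = t_{k-1} − q_k·t_k, so r_k = a·s_k + b·t_k at every step:
  q = 3: r = 64, s = 1 − 3·0 = 1, t = 0 − 3·1 = -3  (check: 319·1 + 85·(-3) = 64)
  q = 1: r = 21, s = 0 − 1·1 = -1, t = 1 − 1·(-3) = 4  (check: 319·(-1) + 85·4 = 21)
  q = 3: r = 1, s = 1 − 3·(-1) = 4, t = -3 − 3·4 = -15  (check: 319·4 + 85·(-15) = 1)
The row with r = 1 (the gcd) gives the Bezout coefficients s = 4, t = -15.
Result: 319 · (4) + 85 · (-15) = 1.

gcd(319, 85) = 1; s = 4, t = -15 (check: 319·4 + 85·(-15) = 1).


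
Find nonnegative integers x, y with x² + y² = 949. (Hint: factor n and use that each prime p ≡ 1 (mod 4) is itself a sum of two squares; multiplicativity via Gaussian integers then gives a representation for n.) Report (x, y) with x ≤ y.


Step 1: Factor n = 949 = 13 · 73.
Step 2: Check the mod-4 condition on each prime factor: 13 ≡ 1 (mod 4), exponent 1; 73 ≡ 1 (mod 4), exponent 1.
All primes ≡ 3 (mod 4) appear to even exponent (or don't appear), so by the two-squares theorem n IS expressible as a sum of two squares.
Step 3: Build a representation. Here n = 13 · 73 is a product of primes ≡ 1 (mod 4). Each prime p ≡ 1 (mod 4) is itself a sum of two squares; find a² by testing p − a² for a perfect square:
  13: 13 − 1² = 12, 13 − 2² = 9 = 3² ⇒ 13 = 2² + 3².
  73: 73 − 1² = 72, 73 − 2² = 69, 73 − 3² = 64 = 8² ⇒ 73 = 3² + 8².
  Combine using the Brahmagupta–Fibonacci identity (a² + b²)(c² + d²) = (ac − bd)² + (ad + bc)² = (ac + bd)² + (ad − bc)²:
  13 · 73 = 949: from (2² + 3²)(3² + 8²), take (2·3 − 3·8, 2·8 + 3·3) = (6 − 24, 16 + 9) = (-18, 25); dropping signs (only squares matter) gives (18, 25); check 18² + 25² = 324 + 625 = 949 ✓.
Step 4: Order so x ≤ y and verify: 18² + 25² = 324 + 625 = 949 = n. ✓

n = 949 = 18² + 25² (one valid representation with x ≤ y).


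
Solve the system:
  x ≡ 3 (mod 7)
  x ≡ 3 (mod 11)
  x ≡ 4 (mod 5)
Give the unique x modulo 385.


Moduli 7, 11, 5 are pairwise coprime; by CRT there is a unique solution modulo M = 7 · 11 · 5 = 385.
Solve pairwise, accumulating the modulus:
  Start with x ≡ 3 (mod 7).
  Combine with x ≡ 3 (mod 11): since gcd(7, 11) = 1, we get a unique residue mod 77.
    Write x = 3 + 7·t and substitute into x ≡ 3 (mod 11): 7·t ≡ 3 − 3 = 0 (mod 11).
    The inverse of 7 mod 11 is 8 (since 7·8 = 56 = 5·11 + 1), so t ≡ 8·0 = 0 ≡ 0 (mod 11).
    Then x = 3 + 7·0 = 3, valid modulo lcm(7, 11) = 77: x ≡ 3 (mod 77).
  Combine with x ≡ 4 (mod 5): since gcd(77, 5) = 1, we get a unique residue mod 385.
    Write x = 3 + 77·t and substitute into x ≡ 4 (mod 5): 77·t ≡ 4 − 3 = 1 (mod 5).
    Reduce coefficients mod 5: 2·t ≡ 1 (mod 5).
    The inverse of 2 mod 5 is 3 (since 2·3 = 6 = 1·5 + 1), so t ≡ 3·1 = 3 ≡ 3 (mod 5).
    Then x = 3 + 77·3 = 234, valid modulo lcm(77, 5) = 385: x ≡ 234 (mod 385).
Verify: 234 mod 7 = 3 ✓, 234 mod 11 = 3 ✓, 234 mod 5 = 4 ✓.

x ≡ 234 (mod 385).


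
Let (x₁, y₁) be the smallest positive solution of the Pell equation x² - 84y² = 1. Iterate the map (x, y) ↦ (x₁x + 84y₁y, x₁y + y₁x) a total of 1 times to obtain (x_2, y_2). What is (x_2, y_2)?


Step 1: Find the fundamental solution (x₁, y₁) of x² - 84y² = 1.
  Expand √84 as a continued fraction. a₀ = ⌊√84⌋ = 9; iterate m_{k+1} = d_k·a_k − m_k, d_{k+1} = (84 − m_{k+1}²)/d_k, a_{k+1} = ⌊(a₀ + m_{k+1})/d_{k+1}⌋ (starting m₀ = 0, d₀ = 1), with convergents p_k = a_k·p_{k-1} + p_{k-2}, q_k = a_k·q_{k-1} + q_{k-2} (p₋₁ = 1, q₋₁ = 0):
  k = 0: a₀ = 9; p₀/q₀ = 9/1; p₀² − 84·q₀² = 81 − 84 = -3.
  k = 1: m = 9, d = 3, a = ⌊(9 + 9)/3⌋ = 6; p/q = (6·9 + 1)/(6·1 + 0) = 55/6; p² − 84·q² = 3025 − 3024 = 1.
  The first convergent with p² − 84·q² = 1 gives the fundamental solution (x₁, y₁) = (55, 6).
Step 2: Apply the recurrence (x_{n+1}, y_{n+1}) = (x₁x_n + 84y₁y_n, x₁y_n + y₁x_n) repeatedly.
  From (x_1, y_1) = (55, 6): x_2 = 55·55 + 84·6·6 = 6049; y_2 = 55·6 + 6·55 = 660.
Step 3: Verify x_2² - 84·y_2² = 36590401 - 36590400 = 1 (should be 1). ✓

(x_1, y_1) = (55, 6); (x_2, y_2) = (6049, 660).


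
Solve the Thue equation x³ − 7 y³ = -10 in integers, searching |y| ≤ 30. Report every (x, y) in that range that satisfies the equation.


The equation is x³ - 7y³ = -10. For fixed y, x³ = 7·y³ − 10, so a solution requires the RHS to be a perfect cube.
Strategy: iterate y from -30 to 30, compute RHS = 7·y³ − 10, and check whether it is a (positive or negative) perfect cube.
Check small values of y:
  y = 0: RHS = -10 is not a perfect cube.
  y = 1: RHS = -3 is not a perfect cube.
  y = -1: RHS = -17 is not a perfect cube.
  y = 2: RHS = 46 is not a perfect cube.
  y = -2: RHS = -66 is not a perfect cube.
  y = 3: RHS = 179 is not a perfect cube.
  y = -3: RHS = -199 is not a perfect cube.
Continuing the search up to |y| = 30 finds no solutions either.
No (x, y) in the scanned range satisfies the equation.

No integer solutions with |y| ≤ 30.


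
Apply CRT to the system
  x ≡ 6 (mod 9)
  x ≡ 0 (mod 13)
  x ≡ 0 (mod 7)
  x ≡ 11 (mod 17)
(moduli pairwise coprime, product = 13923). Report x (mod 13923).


Product of moduli M = 9 · 13 · 7 · 17 = 13923.
Merge one congruence at a time:
  Start: x ≡ 6 (mod 9).
  Combine with x ≡ 0 (mod 13); new modulus lcm = 117.
    Write x = 6 + 9·t and substitute into x ≡ 0 (mod 13): 9·t ≡ 0 − 6 = -6 (mod 13).
    Reduce coefficients mod 13: 9·t ≡ 7 (mod 13).
    The inverse of 9 mod 13 is 3 (since 9·3 = 27 = 2·13 + 1), so t ≡ 3·7 = 21 ≡ 8 (mod 13).
    Then x = 6 + 9·8 = 78, valid modulo lcm(9, 13) = 117: x ≡ 78 (mod 117).
  Combine with x ≡ 0 (mod 7); new modulus lcm = 819.
    Write x = 78 + 117·t and substitute into x ≡ 0 (mod 7): 117·t ≡ 0 − 78 = -78 (mod 7).
    Reduce coefficients mod 7: 5·t ≡ 6 (mod 7).
    The inverse of 5 mod 7 is 3 (since 5·3 = 15 = 2·7 + 1), so t ≡ 3·6 = 18 ≡ 4 (mod 7).
    Then x = 78 + 117·4 = 546, valid modulo lcm(117, 7) = 819: x ≡ 546 (mod 819).
  Combine with x ≡ 11 (mod 17); new modulus lcm = 13923.
    Write x = 546 + 819·t and substitute into x ≡ 11 (mod 17): 819·t ≡ 11 − 546 = -535 (mod 17).
    Reduce coefficients mod 17: 3·t ≡ 9 (mod 17).
    The inverse of 3 mod 17 is 6 (since 3·6 = 18 = 1·17 + 1), so t ≡ 6·9 = 54 ≡ 3 (mod 17).
    Then x = 546 + 819·3 = 3003, valid modulo lcm(819, 17) = 13923: x ≡ 3003 (mod 13923).
Verify against each original: 3003 mod 9 = 6, 3003 mod 13 = 0, 3003 mod 7 = 0, 3003 mod 17 = 11.

x ≡ 3003 (mod 13923).


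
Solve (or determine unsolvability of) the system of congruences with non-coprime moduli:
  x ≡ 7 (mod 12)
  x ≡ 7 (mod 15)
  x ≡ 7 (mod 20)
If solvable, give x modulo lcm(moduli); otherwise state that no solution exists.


Moduli 12, 15, 20 are not pairwise coprime, so CRT works modulo lcm(m_i) when all pairwise compatibility conditions hold.
Pairwise compatibility: gcd(m_i, m_j) must divide a_i - a_j for every pair.
Merge one congruence at a time:
  Start: x ≡ 7 (mod 12).
  Combine with x ≡ 7 (mod 15): gcd(12, 15) = 3; 7 - 7 = 0, which IS divisible by 3, so compatible.
    Write x = 7 + 12·t and substitute into x ≡ 7 (mod 15): 12·t ≡ 7 − 7 = 0 (mod 15).
    Divide the congruence (and modulus) by g = 3: 4·t ≡ 0 (mod 5).
    The inverse of 4 mod 5 is 4 (since 4·4 = 16 = 3·5 + 1), so t ≡ 4·0 = 0 ≡ 0 (mod 5).
    Then x = 7 + 12·0 = 7, valid modulo lcm(12, 15) = 60: x ≡ 7 (mod 60).
  Combine with x ≡ 7 (mod 20): gcd(60, 20) = 20; 7 - 7 = 0, which IS divisible by 20, so compatible.
    Write x = 7 + 60·t and substitute into x ≡ 7 (mod 20): 60·t ≡ 7 − 7 = 0 (mod 20).
    Divide the congruence (and modulus) by g = 20: 3·t ≡ 0 (mod 1).
    Modulo 1 every t works; take t = 0.
    Then x = 7 + 60·0 = 7, valid modulo lcm(60, 20) = 60: x ≡ 7 (mod 60).
Verify: 7 mod 12 = 7, 7 mod 15 = 7, 7 mod 20 = 7.

x ≡ 7 (mod 60).
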